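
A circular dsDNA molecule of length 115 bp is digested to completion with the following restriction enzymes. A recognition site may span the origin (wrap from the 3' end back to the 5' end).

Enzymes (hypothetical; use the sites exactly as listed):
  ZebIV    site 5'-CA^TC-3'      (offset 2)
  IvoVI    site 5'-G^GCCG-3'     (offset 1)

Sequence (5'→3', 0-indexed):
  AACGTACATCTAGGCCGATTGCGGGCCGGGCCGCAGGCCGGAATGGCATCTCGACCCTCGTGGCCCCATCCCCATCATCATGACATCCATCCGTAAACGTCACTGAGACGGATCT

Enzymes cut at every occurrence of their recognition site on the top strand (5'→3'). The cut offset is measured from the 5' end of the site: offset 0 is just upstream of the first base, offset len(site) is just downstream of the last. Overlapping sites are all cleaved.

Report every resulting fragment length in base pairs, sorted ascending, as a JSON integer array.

[3,4,5,5,6,7,8,11,12,20,34]

Site scan:
  ZebIV (CATC, off=2): starts [6, 46, 66, 72, 75, 83, 87] → cuts [8, 48, 68, 74, 77, 85, 89]
  IvoVI (GGCCG, off=1): starts [12, 23, 28, 35] → cuts [13, 24, 29, 36]

All cut coordinates (distinct, sorted): [8, 13, 24, 29, 36, 48, 68, 74, 77, 85, 89]

Fragments:
  8→13: 5 bp
  13→24: 11 bp
  24→29: 5 bp
  29→36: 7 bp
  36→48: 12 bp
  48→68: 20 bp
  68→74: 6 bp
  74→77: 3 bp
  77→85: 8 bp
  85→89: 4 bp
  89→8 (wrap): 115-89+8 = 34 bp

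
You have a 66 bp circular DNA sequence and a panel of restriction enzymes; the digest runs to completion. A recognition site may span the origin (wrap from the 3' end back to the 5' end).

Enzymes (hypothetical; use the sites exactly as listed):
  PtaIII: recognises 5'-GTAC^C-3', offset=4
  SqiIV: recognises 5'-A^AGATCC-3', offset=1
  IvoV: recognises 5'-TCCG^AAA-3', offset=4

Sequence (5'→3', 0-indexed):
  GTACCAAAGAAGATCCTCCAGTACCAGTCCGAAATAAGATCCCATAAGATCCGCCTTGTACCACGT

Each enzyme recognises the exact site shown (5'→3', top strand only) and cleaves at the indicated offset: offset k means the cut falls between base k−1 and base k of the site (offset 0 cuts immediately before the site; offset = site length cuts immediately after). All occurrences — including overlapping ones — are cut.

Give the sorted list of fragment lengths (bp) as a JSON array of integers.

Site scan:
  PtaIII (GTACC, off=4): starts [0, 20, 57] → cuts [4, 24, 61]
  SqiIV (AAGATCC, off=1): starts [9, 35, 45] → cuts [10, 36, 46]
  IvoV (TCCGAAA, off=4): starts [27] → cuts [31]

Pooled cuts: [4, 10, 24, 31, 36, 46, 61]

Fragment lengths:
  4→10: 6 bp
  10→24: 14 bp
  24→31: 7 bp
  31→36: 5 bp
  36→46: 10 bp
  46→61: 15 bp
  61→4 (wrap): 66-61+4 = 9 bp

[5,6,7,9,10,14,15]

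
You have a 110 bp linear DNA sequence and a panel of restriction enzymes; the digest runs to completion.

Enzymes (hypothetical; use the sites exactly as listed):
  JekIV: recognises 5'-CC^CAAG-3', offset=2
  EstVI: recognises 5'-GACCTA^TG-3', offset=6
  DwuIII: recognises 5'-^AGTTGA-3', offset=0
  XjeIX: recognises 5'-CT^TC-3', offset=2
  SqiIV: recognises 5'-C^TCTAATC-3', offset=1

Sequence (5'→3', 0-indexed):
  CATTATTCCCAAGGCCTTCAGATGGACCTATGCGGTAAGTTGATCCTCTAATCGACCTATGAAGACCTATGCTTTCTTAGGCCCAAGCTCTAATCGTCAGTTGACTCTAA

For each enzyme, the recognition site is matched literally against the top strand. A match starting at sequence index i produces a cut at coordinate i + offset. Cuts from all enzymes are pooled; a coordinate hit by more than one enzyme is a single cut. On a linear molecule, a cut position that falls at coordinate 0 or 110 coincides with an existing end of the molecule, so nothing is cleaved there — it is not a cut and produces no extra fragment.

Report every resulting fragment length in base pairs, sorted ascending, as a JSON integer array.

[5,7,8,9,9,10,10,12,13,13,14]

Scan for sites:
  JekIV (CCCAAG, off=2): starts [7, 81] → cuts [9, 83]
  EstVI (GACCTATG, off=6): starts [24, 53, 63] → cuts [30, 59, 69]
  DwuIII (AGTTGA, off=0): starts [37, 98] → cuts [37, 98]
  XjeIX (CTTC, off=2): starts [15] → cuts [17]
  SqiIV (CTCTAATC, off=1): starts [45, 87] → cuts [46, 88]

All cut coordinates (distinct, sorted): [9, 17, 30, 37, 46, 59, 69, 83, 88, 98]

Fragments:
  [0,9): 9 bp
  [9,17): 8 bp
  [17,30): 13 bp
  [30,37): 7 bp
  [37,46): 9 bp
  [46,59): 13 bp
  [59,69): 10 bp
  [69,83): 14 bp
  [83,88): 5 bp
  [88,98): 10 bp
  [98,110): 12 bp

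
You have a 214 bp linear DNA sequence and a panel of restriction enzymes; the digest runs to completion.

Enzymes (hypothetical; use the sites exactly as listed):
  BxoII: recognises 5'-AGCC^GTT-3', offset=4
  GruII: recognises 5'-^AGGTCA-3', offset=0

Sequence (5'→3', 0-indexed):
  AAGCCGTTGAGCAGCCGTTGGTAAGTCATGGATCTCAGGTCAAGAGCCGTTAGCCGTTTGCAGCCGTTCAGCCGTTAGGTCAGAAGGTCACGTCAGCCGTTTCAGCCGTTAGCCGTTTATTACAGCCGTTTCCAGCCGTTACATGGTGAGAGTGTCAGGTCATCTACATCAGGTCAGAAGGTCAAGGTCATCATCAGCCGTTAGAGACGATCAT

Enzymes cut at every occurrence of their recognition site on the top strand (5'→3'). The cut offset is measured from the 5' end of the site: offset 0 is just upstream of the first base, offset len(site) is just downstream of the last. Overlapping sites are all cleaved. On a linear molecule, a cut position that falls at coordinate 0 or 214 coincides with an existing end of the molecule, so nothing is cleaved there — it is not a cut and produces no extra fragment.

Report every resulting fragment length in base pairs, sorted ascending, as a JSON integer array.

Scan for sites:
  BxoII (AGCCGTT, off=4): starts [1, 12, 44, 51, 61, 69, 94, 103, 110, 123, 133, 195] → cuts [5, 16, 48, 55, 65, 73, 98, 107, 114, 127, 137, 199]
  GruII (AGGTCA, off=0): starts [36, 76, 84, 156, 170, 178, 184] → cuts [36, 76, 84, 156, 170, 178, 184]

Pooled cuts: [5, 16, 36, 48, 55, 65, 73, 76, 84, 98, 107, 114, 127, 137, 156, 170, 178, 184, 199]

Fragment lengths:
  [0,5): 5 bp
  [5,16): 11 bp
  [16,36): 20 bp
  [36,48): 12 bp
  [48,55): 7 bp
  [55,65): 10 bp
  [65,73): 8 bp
  [73,76): 3 bp
  [76,84): 8 bp
  [84,98): 14 bp
  [98,107): 9 bp
  [107,114): 7 bp
  [114,127): 13 bp
  [127,137): 10 bp
  [137,156): 19 bp
  [156,170): 14 bp
  [170,178): 8 bp
  [178,184): 6 bp
  [184,199): 15 bp
  [199,214): 15 bp

[3,5,6,7,7,8,8,8,9,10,10,11,12,13,14,14,15,15,19,20]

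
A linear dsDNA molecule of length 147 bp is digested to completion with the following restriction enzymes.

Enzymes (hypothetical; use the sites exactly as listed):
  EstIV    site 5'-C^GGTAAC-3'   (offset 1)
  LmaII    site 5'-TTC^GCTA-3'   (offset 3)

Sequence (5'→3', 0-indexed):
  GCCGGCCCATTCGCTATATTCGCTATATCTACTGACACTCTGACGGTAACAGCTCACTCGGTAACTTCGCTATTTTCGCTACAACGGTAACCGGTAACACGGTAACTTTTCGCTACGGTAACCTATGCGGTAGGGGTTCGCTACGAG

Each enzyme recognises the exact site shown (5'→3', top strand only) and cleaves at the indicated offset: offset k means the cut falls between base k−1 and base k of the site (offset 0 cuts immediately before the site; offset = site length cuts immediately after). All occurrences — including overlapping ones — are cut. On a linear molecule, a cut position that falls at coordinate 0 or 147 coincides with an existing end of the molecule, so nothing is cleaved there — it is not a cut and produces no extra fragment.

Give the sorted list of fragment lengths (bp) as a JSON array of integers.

[5,7,8,8,8,9,9,9,11,12,15,23,23]

Site scan:
  EstIV (CGGTAAC, off=1): starts [43, 58, 84, 91, 99, 115] → cuts [44, 59, 85, 92, 100, 116]
  LmaII (TTCGCTA, off=3): starts [9, 18, 65, 74, 108, 136] → cuts [12, 21, 68, 77, 111, 139]

All cut coordinates (distinct, sorted): [12, 21, 44, 59, 68, 77, 85, 92, 100, 111, 116, 139]

Fragments:
  [0,12): 12 bp
  [12,21): 9 bp
  [21,44): 23 bp
  [44,59): 15 bp
  [59,68): 9 bp
  [68,77): 9 bp
  [77,85): 8 bp
  [85,92): 7 bp
  [92,100): 8 bp
  [100,111): 11 bp
  [111,116): 5 bp
  [116,139): 23 bp
  [139,147): 8 bp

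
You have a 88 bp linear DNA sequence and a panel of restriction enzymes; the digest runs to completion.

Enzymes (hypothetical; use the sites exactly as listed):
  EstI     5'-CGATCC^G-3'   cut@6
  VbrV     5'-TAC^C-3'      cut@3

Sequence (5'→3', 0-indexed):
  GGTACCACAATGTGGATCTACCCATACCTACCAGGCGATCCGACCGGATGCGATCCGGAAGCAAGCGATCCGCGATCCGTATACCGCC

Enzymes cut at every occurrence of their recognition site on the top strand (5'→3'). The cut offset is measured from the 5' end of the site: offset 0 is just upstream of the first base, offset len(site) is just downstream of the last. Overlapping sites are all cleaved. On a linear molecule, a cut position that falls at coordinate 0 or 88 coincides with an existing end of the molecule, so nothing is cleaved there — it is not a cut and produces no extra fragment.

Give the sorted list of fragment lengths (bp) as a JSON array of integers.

[4,4,5,6,6,7,10,15,15,16]

Per-enzyme occurrences:
  EstI (CGATCCG, off=6): starts [35, 50, 65, 72] → cuts [41, 56, 71, 78]
  VbrV (TACC, off=3): starts [2, 18, 24, 28, 81] → cuts [5, 21, 27, 31, 84]

All cut coordinates (distinct, sorted): [5, 21, 27, 31, 41, 56, 71, 78, 84]

Fragment lengths:
  [0,5): 5 bp
  [5,21): 16 bp
  [21,27): 6 bp
  [27,31): 4 bp
  [31,41): 10 bp
  [41,56): 15 bp
  [56,71): 15 bp
  [71,78): 7 bp
  [78,84): 6 bp
  [84,88): 4 bp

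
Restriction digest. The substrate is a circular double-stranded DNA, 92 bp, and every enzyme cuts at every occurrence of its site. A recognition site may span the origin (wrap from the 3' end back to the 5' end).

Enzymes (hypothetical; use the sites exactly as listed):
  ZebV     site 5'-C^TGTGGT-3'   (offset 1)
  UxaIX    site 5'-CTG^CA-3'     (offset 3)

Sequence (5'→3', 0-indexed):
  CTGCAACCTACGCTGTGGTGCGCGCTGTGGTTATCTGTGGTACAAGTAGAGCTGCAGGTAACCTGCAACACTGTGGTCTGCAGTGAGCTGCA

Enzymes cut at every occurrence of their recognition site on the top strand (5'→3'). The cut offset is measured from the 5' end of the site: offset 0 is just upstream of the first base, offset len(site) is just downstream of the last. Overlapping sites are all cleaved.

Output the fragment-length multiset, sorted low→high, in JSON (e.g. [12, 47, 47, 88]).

[5,6,9,10,10,10,11,12,19]

Per-enzyme occurrences:
  ZebV (CTGTGGT, off=1): starts [12, 24, 34, 70] → cuts [13, 25, 35, 71]
  UxaIX (CTGCA, off=3): starts [0, 51, 62, 77, 87] → cuts [3, 54, 65, 80, 90]

All cut coordinates (distinct, sorted): [3, 13, 25, 35, 54, 65, 71, 80, 90]

Fragments:
  3→13: 10 bp
  13→25: 12 bp
  25→35: 10 bp
  35→54: 19 bp
  54→65: 11 bp
  65→71: 6 bp
  71→80: 9 bp
  80→90: 10 bp
  90→3 (wrap): 92-90+3 = 5 bp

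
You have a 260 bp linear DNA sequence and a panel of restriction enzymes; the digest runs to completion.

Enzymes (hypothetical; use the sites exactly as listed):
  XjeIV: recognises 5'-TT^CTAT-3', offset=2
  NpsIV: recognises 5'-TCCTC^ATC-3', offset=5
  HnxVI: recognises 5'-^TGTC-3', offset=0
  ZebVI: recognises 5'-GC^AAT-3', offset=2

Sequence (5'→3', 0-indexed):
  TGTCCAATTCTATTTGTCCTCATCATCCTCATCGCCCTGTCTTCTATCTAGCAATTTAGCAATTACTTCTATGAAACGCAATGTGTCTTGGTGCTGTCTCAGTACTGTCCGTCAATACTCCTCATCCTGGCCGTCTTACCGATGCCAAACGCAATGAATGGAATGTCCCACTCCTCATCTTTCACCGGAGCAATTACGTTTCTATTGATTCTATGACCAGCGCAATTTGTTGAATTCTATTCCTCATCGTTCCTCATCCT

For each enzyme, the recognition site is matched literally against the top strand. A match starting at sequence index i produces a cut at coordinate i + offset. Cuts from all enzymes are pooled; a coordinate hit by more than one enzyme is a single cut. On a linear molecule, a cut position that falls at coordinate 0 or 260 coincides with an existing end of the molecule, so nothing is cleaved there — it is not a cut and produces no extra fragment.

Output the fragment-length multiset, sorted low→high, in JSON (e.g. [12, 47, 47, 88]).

[4,5,5,6,7,7,8,8,9,9,9,9,9,10,10,11,11,11,11,13,13,13,15,18,29]

Scan for sites:
  XjeIV TTCTAT/2: at [7, 41, 66, 199, 208, 234] ⇒ [9, 43, 68, 201, 210, 236]
  NpsIV TCCTCATC/5: at [16, 25, 118, 171, 240, 250] ⇒ [21, 30, 123, 176, 245, 255]
  HnxVI TGTC/0: at [0, 14, 37, 83, 94, 105, 163] ⇒ [14, 37, 83, 94, 105, 163] (position 0 is a terminus of the linear molecule — no cut)
  ZebVI GCAAT/2: at [50, 58, 77, 150, 189, 221] ⇒ [52, 60, 79, 152, 191, 223]

Pooled cuts: [9, 14, 21, 30, 37, 43, 52, 60, 68, 79, 83, 94, 105, 123, 152, 163, 176, 191, 201, 210, 223, 236, 245, 255]

Fragment lengths:
  [0,9): 9 bp
  [9,14): 5 bp
  [14,21): 7 bp
  [21,30): 9 bp
  [30,37): 7 bp
  [37,43): 6 bp
  [43,52): 9 bp
  [52,60): 8 bp
  [60,68): 8 bp
  [68,79): 11 bp
  [79,83): 4 bp
  [83,94): 11 bp
  [94,105): 11 bp
  [105,123): 18 bp
  [123,152): 29 bp
  [152,163): 11 bp
  [163,176): 13 bp
  [176,191): 15 bp
  [191,201): 10 bp
  [201,210): 9 bp
  [210,223): 13 bp
  [223,236): 13 bp
  [236,245): 9 bp
  [245,255): 10 bp
  [255,260): 5 bp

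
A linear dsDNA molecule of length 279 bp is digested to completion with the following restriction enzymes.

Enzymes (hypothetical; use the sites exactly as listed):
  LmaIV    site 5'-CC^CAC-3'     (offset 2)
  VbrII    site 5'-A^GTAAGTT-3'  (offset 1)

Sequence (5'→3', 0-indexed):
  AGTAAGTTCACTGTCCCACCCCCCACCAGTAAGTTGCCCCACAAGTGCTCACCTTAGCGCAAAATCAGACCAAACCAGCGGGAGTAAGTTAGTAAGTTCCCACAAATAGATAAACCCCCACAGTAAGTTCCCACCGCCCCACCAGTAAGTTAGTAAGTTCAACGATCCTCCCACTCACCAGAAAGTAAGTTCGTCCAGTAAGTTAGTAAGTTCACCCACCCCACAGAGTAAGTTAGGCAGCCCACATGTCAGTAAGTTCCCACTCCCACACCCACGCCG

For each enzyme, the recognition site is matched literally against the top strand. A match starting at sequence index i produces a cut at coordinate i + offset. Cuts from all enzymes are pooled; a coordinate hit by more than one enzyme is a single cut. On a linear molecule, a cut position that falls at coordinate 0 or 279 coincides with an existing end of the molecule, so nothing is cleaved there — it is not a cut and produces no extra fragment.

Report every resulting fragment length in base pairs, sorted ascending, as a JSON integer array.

[1,4,5,5,5,6,6,6,7,7,8,8,8,8,9,9,9,9,11,11,13,13,15,15,18,19,44]

Site scan:
  LmaIV (CCCAC, off=2): starts [14, 21, 37, 98, 116, 129, 137, 169, 214, 219, 240, 258, 264, 270] → cuts [16, 23, 39, 100, 118, 131, 139, 171, 216, 221, 242, 260, 266, 272]
  VbrII (AGTAAGTT, off=1): starts [0, 27, 82, 90, 121, 143, 151, 183, 196, 204, 226, 250] → cuts [1, 28, 83, 91, 122, 144, 152, 184, 197, 205, 227, 251]

All cut coordinates (distinct, sorted): [1, 16, 23, 28, 39, 83, 91, 100, 118, 122, 131, 139, 144, 152, 171, 184, 197, 205, 216, 221, 227, 242, 251, 260, 266, 272]

Fragments:
  [0,1): 1 bp
  [1,16): 15 bp
  [16,23): 7 bp
  [23,28): 5 bp
  [28,39): 11 bp
  [39,83): 44 bp
  [83,91): 8 bp
  [91,100): 9 bp
  [100,118): 18 bp
  [118,122): 4 bp
  [122,131): 9 bp
  [131,139): 8 bp
  [139,144): 5 bp
  [144,152): 8 bp
  [152,171): 19 bp
  [171,184): 13 bp
  [184,197): 13 bp
  [197,205): 8 bp
  [205,216): 11 bp
  [216,221): 5 bp
  [221,227): 6 bp
  [227,242): 15 bp
  [242,251): 9 bp
  [251,260): 9 bp
  [260,266): 6 bp
  [266,272): 6 bp
  [272,279): 7 bp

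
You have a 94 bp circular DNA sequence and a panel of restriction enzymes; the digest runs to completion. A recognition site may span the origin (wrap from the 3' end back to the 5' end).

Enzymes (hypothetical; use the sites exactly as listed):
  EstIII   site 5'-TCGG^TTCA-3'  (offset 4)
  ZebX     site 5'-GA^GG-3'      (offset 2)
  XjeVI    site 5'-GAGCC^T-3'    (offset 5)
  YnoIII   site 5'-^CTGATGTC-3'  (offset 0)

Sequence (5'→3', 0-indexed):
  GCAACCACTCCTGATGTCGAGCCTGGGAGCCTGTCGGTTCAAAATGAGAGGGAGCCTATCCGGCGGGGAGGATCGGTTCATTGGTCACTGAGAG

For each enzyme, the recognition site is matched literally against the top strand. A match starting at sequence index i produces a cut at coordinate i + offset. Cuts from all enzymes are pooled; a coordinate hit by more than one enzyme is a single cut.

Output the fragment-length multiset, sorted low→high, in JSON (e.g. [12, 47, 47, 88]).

[6,7,7,8,11,12,13,13,17]

Site scan:
  EstIII TCGGTTCA/4: at [33, 72] ⇒ [37, 76]
  ZebX GAGG/2: at [47, 67, 91] ⇒ [49, 69, 93]
  XjeVI GAGCCT/5: at [18, 26, 51] ⇒ [23, 31, 56]
  YnoIII CTGATGTC/0: at [10] ⇒ [10]

Pooled cuts: [10, 23, 31, 37, 49, 56, 69, 76, 93]

Fragment lengths:
  10→23: 13 bp
  23→31: 8 bp
  31→37: 6 bp
  37→49: 12 bp
  49→56: 7 bp
  56→69: 13 bp
  69→76: 7 bp
  76→93: 17 bp
  93→10 (wrap): 94-93+10 = 11 bp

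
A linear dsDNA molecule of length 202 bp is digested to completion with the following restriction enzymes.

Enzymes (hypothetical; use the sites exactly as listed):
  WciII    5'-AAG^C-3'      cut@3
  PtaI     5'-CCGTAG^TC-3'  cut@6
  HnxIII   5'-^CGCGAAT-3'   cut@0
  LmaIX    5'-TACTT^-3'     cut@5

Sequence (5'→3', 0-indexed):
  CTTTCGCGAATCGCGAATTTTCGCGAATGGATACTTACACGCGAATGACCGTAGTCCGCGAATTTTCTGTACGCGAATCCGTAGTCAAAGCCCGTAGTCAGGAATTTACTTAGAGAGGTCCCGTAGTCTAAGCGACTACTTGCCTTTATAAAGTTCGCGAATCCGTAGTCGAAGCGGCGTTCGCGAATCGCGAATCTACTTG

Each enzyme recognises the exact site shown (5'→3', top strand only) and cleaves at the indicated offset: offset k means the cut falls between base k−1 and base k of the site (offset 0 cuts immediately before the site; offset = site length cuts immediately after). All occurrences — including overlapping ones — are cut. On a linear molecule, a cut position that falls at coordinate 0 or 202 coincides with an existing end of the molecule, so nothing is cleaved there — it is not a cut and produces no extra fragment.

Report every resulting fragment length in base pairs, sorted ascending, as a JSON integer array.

Per-enzyme occurrences:
  WciII (AAGC, off=3): starts [87, 129, 171] → cuts [90, 132, 174]
  PtaI (CCGTAGTC, off=6): starts [48, 78, 91, 120, 162] → cuts [54, 84, 97, 126, 168]
  HnxIII (CGCGAAT, off=0): starts [4, 11, 21, 39, 56, 71, 155, 181, 188] → cuts [4, 11, 21, 39, 56, 71, 155, 181, 188]
  LmaIX (TACTT, off=5): starts [31, 106, 136, 196] → cuts [36, 111, 141, 201]

All cut coordinates (distinct, sorted): [4, 11, 21, 36, 39, 54, 56, 71, 84, 90, 97, 111, 126, 132, 141, 155, 168, 174, 181, 188, 201]

Fragments:
  [0,4): 4 bp
  [4,11): 7 bp
  [11,21): 10 bp
  [21,36): 15 bp
  [36,39): 3 bp
  [39,54): 15 bp
  [54,56): 2 bp
  [56,71): 15 bp
  [71,84): 13 bp
  [84,90): 6 bp
  [90,97): 7 bp
  [97,111): 14 bp
  [111,126): 15 bp
  [126,132): 6 bp
  [132,141): 9 bp
  [141,155): 14 bp
  [155,168): 13 bp
  [168,174): 6 bp
  [174,181): 7 bp
  [181,188): 7 bp
  [188,201): 13 bp
  [201,202): 1 bp

[1,2,3,4,6,6,6,7,7,7,7,9,10,13,13,13,14,14,15,15,15,15]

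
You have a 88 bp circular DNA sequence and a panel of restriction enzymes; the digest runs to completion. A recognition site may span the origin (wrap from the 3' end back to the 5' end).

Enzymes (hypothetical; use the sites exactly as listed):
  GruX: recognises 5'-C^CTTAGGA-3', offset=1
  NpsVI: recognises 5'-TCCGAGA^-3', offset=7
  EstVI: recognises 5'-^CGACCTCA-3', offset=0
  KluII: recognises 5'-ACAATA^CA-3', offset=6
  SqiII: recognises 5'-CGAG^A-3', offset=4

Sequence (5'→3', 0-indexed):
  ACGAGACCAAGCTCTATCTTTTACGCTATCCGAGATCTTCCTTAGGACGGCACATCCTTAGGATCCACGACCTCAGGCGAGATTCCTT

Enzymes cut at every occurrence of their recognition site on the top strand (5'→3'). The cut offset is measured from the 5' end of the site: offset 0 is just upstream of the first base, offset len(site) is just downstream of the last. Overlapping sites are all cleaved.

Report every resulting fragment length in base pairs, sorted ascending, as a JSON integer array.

Site scan:
  GruX CCTTAGGA/1: at [39, 55] ⇒ [40, 56]
  NpsVI TCCGAGA/7: at [28] ⇒ [35]
  EstVI CGACCTCA/0: at [67] ⇒ [67]
  KluII (ACAATACA, off=6): no sites
  SqiII CGAGA/4: at [1, 30, 77] ⇒ [5, 34, 81]

Pooled cuts: [5, 34, 35, 40, 56, 67, 81]

Fragments:
  5→34: 29 bp
  34→35: 1 bp
  35→40: 5 bp
  40→56: 16 bp
  56→67: 11 bp
  67→81: 14 bp
  81→5 (wrap): 88-81+5 = 12 bp

[1,5,11,12,14,16,29]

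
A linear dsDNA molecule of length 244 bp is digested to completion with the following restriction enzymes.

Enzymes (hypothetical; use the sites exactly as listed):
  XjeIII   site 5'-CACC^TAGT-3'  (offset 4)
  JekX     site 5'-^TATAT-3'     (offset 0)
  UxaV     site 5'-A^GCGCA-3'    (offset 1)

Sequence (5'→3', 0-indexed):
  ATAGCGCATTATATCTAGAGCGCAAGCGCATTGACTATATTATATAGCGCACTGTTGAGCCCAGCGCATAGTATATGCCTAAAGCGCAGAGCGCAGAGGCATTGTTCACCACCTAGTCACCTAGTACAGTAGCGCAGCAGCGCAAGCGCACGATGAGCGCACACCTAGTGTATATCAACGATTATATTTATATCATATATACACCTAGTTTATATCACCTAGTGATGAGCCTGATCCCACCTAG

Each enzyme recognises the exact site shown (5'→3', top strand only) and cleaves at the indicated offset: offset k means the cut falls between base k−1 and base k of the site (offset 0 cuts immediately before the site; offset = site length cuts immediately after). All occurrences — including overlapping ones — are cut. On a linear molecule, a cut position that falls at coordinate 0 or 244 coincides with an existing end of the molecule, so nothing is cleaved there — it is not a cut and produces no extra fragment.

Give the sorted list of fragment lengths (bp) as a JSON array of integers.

Scan for sites:
  XjeIII CACCTAGT/4: at [109, 117, 161, 201, 215] ⇒ [113, 121, 165, 205, 219]
  JekX TATAT/0: at [9, 35, 40, 71, 170, 182, 188, 195, 210] ⇒ [9, 35, 40, 71, 170, 182, 188, 195, 210]
  UxaV AGCGCA/1: at [2, 18, 24, 45, 62, 82, 89, 130, 138, 144, 155] ⇒ [3, 19, 25, 46, 63, 83, 90, 131, 139, 145, 156]

All cut coordinates (distinct, sorted): [3, 9, 19, 25, 35, 40, 46, 63, 71, 83, 90, 113, 121, 131, 139, 145, 156, 165, 170, 182, 188, 195, 205, 210, 219]

Fragments:
  [0,3): 3 bp
  [3,9): 6 bp
  [9,19): 10 bp
  [19,25): 6 bp
  [25,35): 10 bp
  [35,40): 5 bp
  [40,46): 6 bp
  [46,63): 17 bp
  [63,71): 8 bp
  [71,83): 12 bp
  [83,90): 7 bp
  [90,113): 23 bp
  [113,121): 8 bp
  [121,131): 10 bp
  [131,139): 8 bp
  [139,145): 6 bp
  [145,156): 11 bp
  [156,165): 9 bp
  [165,170): 5 bp
  [170,182): 12 bp
  [182,188): 6 bp
  [188,195): 7 bp
  [195,205): 10 bp
  [205,210): 5 bp
  [210,219): 9 bp
  [219,244): 25 bp

[3,5,5,5,6,6,6,6,6,7,7,8,8,8,9,9,10,10,10,10,11,12,12,17,23,25]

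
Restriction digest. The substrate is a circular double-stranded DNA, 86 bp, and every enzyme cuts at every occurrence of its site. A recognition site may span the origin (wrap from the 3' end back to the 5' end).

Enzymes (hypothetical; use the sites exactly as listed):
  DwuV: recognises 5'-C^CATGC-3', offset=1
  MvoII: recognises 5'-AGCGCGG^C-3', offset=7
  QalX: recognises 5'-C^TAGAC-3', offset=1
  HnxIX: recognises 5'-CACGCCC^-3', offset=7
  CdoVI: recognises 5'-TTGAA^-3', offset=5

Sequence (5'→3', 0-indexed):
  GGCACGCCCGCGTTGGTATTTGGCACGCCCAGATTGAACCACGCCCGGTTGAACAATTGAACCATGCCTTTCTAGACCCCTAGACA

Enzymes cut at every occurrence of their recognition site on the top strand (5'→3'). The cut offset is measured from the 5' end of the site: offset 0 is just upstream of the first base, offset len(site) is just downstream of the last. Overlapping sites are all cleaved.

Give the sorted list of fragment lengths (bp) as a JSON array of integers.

Site scan:
  DwuV (CCATGC, off=1): starts [61] → cuts [62]
  MvoII (AGCGCGGC, off=7): no sites
  QalX (CTAGAC, off=1): starts [71, 79] → cuts [72, 80]
  HnxIX (CACGCCC, off=7): starts [2, 23, 39] → cuts [9, 30, 46]
  CdoVI (TTGAA, off=5): starts [33, 48, 56] → cuts [38, 53, 61]

Pooled cuts: [9, 30, 38, 46, 53, 61, 62, 72, 80]

Fragments:
  9→30: 21 bp
  30→38: 8 bp
  38→46: 8 bp
  46→53: 7 bp
  53→61: 8 bp
  61→62: 1 bp
  62→72: 10 bp
  72→80: 8 bp
  80→9 (wrap): 86-80+9 = 15 bp

[1,7,8,8,8,8,10,15,21]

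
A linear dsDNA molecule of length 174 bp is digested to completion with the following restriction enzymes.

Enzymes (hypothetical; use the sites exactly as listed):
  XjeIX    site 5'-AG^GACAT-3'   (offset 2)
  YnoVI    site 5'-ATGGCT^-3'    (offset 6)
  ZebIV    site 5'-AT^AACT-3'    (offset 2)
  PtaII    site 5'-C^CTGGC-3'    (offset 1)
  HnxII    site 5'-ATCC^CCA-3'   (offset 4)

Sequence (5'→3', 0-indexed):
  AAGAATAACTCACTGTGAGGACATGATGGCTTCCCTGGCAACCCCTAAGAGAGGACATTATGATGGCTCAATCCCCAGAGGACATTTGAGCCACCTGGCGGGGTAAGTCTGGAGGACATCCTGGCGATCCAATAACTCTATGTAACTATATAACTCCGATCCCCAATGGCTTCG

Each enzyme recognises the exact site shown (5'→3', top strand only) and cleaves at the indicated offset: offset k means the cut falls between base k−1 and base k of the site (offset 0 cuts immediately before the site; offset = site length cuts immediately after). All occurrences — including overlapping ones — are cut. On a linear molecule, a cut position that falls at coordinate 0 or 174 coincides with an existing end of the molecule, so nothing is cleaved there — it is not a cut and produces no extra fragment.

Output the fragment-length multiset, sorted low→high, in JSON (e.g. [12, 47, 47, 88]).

Scan for sites:
  XjeIX (AGGACAT, off=2): starts [17, 51, 78, 112] → cuts [19, 53, 80, 114]
  YnoVI (ATGGCT, off=6): starts [25, 62, 165] → cuts [31, 68, 171]
  ZebIV (ATAACT, off=2): starts [4, 131, 149] → cuts [6, 133, 151]
  PtaII (CCTGGC, off=1): starts [33, 93, 119] → cuts [34, 94, 120]
  HnxII (ATCCCCA, off=4): starts [70, 158] → cuts [74, 162]

Pooled cuts: [6, 19, 31, 34, 53, 68, 74, 80, 94, 114, 120, 133, 151, 162, 171]

Fragments:
  [0,6): 6 bp
  [6,19): 13 bp
  [19,31): 12 bp
  [31,34): 3 bp
  [34,53): 19 bp
  [53,68): 15 bp
  [68,74): 6 bp
  [74,80): 6 bp
  [80,94): 14 bp
  [94,114): 20 bp
  [114,120): 6 bp
  [120,133): 13 bp
  [133,151): 18 bp
  [151,162): 11 bp
  [162,171): 9 bp
  [171,174): 3 bp

[3,3,6,6,6,6,9,11,12,13,13,14,15,18,19,20]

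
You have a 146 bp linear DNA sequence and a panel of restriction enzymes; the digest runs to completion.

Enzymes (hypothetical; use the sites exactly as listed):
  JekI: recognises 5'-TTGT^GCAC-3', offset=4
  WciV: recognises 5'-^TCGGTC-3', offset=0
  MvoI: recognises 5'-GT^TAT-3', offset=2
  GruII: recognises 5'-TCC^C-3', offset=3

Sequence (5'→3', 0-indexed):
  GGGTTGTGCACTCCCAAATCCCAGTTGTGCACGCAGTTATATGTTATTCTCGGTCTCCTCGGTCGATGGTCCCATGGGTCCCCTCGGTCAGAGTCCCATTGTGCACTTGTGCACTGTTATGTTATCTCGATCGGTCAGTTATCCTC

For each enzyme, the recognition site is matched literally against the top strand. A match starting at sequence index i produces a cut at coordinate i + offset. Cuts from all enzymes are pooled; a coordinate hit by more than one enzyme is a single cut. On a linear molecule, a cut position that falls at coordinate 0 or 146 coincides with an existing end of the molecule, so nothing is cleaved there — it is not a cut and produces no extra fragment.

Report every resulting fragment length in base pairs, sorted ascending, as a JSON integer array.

Scan for sites:
  JekI TTGTGCAC/4: at [3, 24, 98, 106] ⇒ [7, 28, 102, 110]
  WciV TCGGTC/0: at [49, 58, 83, 130] ⇒ [49, 58, 83, 130]
  MvoI GTTAT/2: at [35, 42, 115, 120, 137] ⇒ [37, 44, 117, 122, 139]
  GruII TCCC/3: at [11, 18, 69, 78, 93] ⇒ [14, 21, 72, 81, 96]

Pooled cuts: [7, 14, 21, 28, 37, 44, 49, 58, 72, 81, 83, 96, 102, 110, 117, 122, 130, 139]

Fragments:
  [0,7): 7 bp
  [7,14): 7 bp
  [14,21): 7 bp
  [21,28): 7 bp
  [28,37): 9 bp
  [37,44): 7 bp
  [44,49): 5 bp
  [49,58): 9 bp
  [58,72): 14 bp
  [72,81): 9 bp
  [81,83): 2 bp
  [83,96): 13 bp
  [96,102): 6 bp
  [102,110): 8 bp
  [110,117): 7 bp
  [117,122): 5 bp
  [122,130): 8 bp
  [130,139): 9 bp
  [139,146): 7 bp

[2,5,5,6,7,7,7,7,7,7,7,8,8,9,9,9,9,13,14]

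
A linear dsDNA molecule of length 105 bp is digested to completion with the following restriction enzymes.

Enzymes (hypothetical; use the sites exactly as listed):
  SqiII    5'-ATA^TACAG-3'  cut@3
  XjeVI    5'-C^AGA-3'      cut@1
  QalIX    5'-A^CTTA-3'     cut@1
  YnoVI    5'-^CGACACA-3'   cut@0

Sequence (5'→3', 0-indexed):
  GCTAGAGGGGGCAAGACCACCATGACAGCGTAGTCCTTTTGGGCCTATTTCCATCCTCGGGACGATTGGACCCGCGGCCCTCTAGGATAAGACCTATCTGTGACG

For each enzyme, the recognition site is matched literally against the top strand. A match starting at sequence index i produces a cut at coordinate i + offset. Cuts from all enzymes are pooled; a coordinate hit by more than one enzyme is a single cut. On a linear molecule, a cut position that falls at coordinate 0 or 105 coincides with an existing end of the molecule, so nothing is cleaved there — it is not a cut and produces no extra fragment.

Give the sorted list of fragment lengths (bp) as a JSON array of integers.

[105]

Site scan:
  SqiII (ATATACAG, off=3): no sites
  XjeVI (CAGA, off=1): no sites
  QalIX (ACTTA, off=1): no sites
  YnoVI (CGACACA, off=0): no sites

Pooled cuts: ∅

Fragments:
  no cuts → one linear fragment of 105 bp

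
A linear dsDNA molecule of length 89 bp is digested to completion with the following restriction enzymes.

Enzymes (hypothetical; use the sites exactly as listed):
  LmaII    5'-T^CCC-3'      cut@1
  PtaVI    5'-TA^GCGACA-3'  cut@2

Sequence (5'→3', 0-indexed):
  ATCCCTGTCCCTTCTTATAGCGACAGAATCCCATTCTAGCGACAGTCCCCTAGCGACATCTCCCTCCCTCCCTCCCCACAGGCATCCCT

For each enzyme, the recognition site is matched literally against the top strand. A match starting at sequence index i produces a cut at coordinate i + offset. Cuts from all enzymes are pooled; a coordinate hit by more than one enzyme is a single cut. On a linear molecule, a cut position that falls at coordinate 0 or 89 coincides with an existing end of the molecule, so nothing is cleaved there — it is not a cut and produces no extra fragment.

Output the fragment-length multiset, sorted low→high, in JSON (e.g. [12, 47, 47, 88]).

Per-enzyme occurrences:
  LmaII TCCC/1: at [1, 7, 28, 45, 60, 64, 68, 72, 84] ⇒ [2, 8, 29, 46, 61, 65, 69, 73, 85]
  PtaVI TAGCGACA/2: at [17, 36, 50] ⇒ [19, 38, 52]

Pooled cuts: [2, 8, 19, 29, 38, 46, 52, 61, 65, 69, 73, 85]

Fragments:
  [0,2): 2 bp
  [2,8): 6 bp
  [8,19): 11 bp
  [19,29): 10 bp
  [29,38): 9 bp
  [38,46): 8 bp
  [46,52): 6 bp
  [52,61): 9 bp
  [61,65): 4 bp
  [65,69): 4 bp
  [69,73): 4 bp
  [73,85): 12 bp
  [85,89): 4 bp

[2,4,4,4,4,6,6,8,9,9,10,11,12]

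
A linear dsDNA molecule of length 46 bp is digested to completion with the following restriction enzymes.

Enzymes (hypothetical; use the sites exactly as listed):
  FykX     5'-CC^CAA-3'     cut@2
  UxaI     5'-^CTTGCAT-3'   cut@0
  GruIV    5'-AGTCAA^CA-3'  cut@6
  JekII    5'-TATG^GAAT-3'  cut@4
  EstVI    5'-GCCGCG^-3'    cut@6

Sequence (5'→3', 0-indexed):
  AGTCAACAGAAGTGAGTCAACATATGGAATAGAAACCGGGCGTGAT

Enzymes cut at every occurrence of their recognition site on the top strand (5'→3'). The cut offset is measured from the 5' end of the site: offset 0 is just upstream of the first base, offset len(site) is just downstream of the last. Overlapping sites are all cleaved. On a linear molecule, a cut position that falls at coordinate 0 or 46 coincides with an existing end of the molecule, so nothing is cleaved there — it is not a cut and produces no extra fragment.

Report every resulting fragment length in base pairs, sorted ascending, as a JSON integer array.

Per-enzyme occurrences:
  FykX (CCCAA, off=2): no sites
  UxaI (CTTGCAT, off=0): no sites
  GruIV (AGTCAACA, off=6): starts [0, 14] → cuts [6, 20]
  JekII (TATGGAAT, off=4): starts [22] → cuts [26]
  EstVI (GCCGCG, off=6): no sites

Pooled cuts: [6, 20, 26]

Fragments:
  [0,6): 6 bp
  [6,20): 14 bp
  [20,26): 6 bp
  [26,46): 20 bp

[6,6,14,20]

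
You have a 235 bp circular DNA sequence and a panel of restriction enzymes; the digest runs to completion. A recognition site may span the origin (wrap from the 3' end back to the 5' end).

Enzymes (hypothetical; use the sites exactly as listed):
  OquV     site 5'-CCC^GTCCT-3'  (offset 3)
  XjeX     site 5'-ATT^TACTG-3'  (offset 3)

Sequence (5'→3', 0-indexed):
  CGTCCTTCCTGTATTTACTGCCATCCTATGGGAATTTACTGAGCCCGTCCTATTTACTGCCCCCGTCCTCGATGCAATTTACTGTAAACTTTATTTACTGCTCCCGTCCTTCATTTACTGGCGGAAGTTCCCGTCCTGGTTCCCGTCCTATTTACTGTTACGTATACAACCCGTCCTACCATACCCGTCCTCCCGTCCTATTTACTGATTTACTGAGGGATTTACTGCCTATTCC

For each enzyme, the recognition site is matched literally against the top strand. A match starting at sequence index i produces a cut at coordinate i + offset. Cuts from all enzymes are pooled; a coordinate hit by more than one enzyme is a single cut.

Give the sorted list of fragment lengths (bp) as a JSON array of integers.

Site scan:
  OquV (CCCGTCCT, off=3): starts [43, 61, 102, 129, 141, 169, 183, 191, 233] → cuts [1, 46, 64, 105, 132, 144, 172, 186, 194]
  XjeX (ATTTACTG, off=3): starts [12, 33, 51, 76, 92, 112, 149, 199, 207, 219] → cuts [15, 36, 54, 79, 95, 115, 152, 202, 210, 222]

All cut coordinates (distinct, sorted): [1, 15, 36, 46, 54, 64, 79, 95, 105, 115, 132, 144, 152, 172, 186, 194, 202, 210, 222]

Fragment lengths:
  1→15: 14 bp
  15→36: 21 bp
  36→46: 10 bp
  46→54: 8 bp
  54→64: 10 bp
  64→79: 15 bp
  79→95: 16 bp
  95→105: 10 bp
  105→115: 10 bp
  115→132: 17 bp
  132→144: 12 bp
  144→152: 8 bp
  152→172: 20 bp
  172→186: 14 bp
  186→194: 8 bp
  194→202: 8 bp
  202→210: 8 bp
  210→222: 12 bp
  222→1 (wrap): 235-222+1 = 14 bp

[8,8,8,8,8,10,10,10,10,12,12,14,14,14,15,16,17,20,21]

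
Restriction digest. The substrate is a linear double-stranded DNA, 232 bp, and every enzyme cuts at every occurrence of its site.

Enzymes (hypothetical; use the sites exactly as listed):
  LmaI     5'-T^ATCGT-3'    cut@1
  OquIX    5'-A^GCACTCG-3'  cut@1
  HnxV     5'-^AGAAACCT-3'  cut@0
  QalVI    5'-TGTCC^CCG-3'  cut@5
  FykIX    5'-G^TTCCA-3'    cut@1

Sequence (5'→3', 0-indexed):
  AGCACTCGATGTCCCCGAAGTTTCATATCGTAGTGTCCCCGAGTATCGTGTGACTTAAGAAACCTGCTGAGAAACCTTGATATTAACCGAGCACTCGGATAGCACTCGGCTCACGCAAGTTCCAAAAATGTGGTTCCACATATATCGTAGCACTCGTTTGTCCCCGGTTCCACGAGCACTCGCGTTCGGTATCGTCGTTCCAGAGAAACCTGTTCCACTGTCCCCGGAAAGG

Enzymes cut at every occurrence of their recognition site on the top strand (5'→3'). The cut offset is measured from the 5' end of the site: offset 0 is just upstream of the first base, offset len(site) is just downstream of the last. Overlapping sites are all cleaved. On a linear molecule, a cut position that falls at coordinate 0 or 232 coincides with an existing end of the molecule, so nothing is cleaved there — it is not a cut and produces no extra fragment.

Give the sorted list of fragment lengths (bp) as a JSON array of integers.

Site scan:
  LmaI (TATCGT, off=1): starts [25, 43, 142, 189] → cuts [26, 44, 143, 190]
  OquIX (AGCACTCG, off=1): starts [0, 89, 100, 148, 174] → cuts [1, 90, 101, 149, 175]
  HnxV (AGAAACCT, off=0): starts [57, 69, 203] → cuts [57, 69, 203]
  QalVI (TGTCCCCG, off=5): starts [9, 33, 158, 218] → cuts [14, 38, 163, 223]
  FykIX (GTTCCA, off=1): starts [118, 132, 166, 196, 211] → cuts [119, 133, 167, 197, 212]

All cut coordinates (distinct, sorted): [1, 14, 26, 38, 44, 57, 69, 90, 101, 119, 133, 143, 149, 163, 167, 175, 190, 197, 203, 212, 223]

Fragments:
  [0,1): 1 bp
  [1,14): 13 bp
  [14,26): 12 bp
  [26,38): 12 bp
  [38,44): 6 bp
  [44,57): 13 bp
  [57,69): 12 bp
  [69,90): 21 bp
  [90,101): 11 bp
  [101,119): 18 bp
  [119,133): 14 bp
  [133,143): 10 bp
  [143,149): 6 bp
  [149,163): 14 bp
  [163,167): 4 bp
  [167,175): 8 bp
  [175,190): 15 bp
  [190,197): 7 bp
  [197,203): 6 bp
  [203,212): 9 bp
  [212,223): 11 bp
  [223,232): 9 bp

[1,4,6,6,6,7,8,9,9,10,11,11,12,12,12,13,13,14,14,15,18,21]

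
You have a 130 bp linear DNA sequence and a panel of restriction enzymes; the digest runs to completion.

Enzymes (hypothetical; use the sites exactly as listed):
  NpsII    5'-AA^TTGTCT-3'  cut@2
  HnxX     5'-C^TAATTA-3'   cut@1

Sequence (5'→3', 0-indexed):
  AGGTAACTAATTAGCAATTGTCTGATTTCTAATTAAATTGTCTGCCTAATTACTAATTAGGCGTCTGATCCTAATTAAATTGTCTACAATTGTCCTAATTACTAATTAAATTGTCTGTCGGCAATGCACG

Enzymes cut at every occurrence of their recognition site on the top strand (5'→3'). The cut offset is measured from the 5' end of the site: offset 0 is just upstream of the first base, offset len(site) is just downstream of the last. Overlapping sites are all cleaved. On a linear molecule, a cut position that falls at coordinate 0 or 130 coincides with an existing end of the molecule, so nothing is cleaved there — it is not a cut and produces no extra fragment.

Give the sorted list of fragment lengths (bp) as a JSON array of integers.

[7,7,7,8,8,8,9,10,12,16,18,20]

Site scan:
  NpsII AATTGTCT/2: at [15, 35, 77, 108] ⇒ [17, 37, 79, 110]
  HnxX CTAATTA/1: at [6, 28, 45, 52, 70, 94, 101] ⇒ [7, 29, 46, 53, 71, 95, 102]

Pooled cuts: [7, 17, 29, 37, 46, 53, 71, 79, 95, 102, 110]

Fragments:
  [0,7): 7 bp
  [7,17): 10 bp
  [17,29): 12 bp
  [29,37): 8 bp
  [37,46): 9 bp
  [46,53): 7 bp
  [53,71): 18 bp
  [71,79): 8 bp
  [79,95): 16 bp
  [95,102): 7 bp
  [102,110): 8 bp
  [110,130): 20 bp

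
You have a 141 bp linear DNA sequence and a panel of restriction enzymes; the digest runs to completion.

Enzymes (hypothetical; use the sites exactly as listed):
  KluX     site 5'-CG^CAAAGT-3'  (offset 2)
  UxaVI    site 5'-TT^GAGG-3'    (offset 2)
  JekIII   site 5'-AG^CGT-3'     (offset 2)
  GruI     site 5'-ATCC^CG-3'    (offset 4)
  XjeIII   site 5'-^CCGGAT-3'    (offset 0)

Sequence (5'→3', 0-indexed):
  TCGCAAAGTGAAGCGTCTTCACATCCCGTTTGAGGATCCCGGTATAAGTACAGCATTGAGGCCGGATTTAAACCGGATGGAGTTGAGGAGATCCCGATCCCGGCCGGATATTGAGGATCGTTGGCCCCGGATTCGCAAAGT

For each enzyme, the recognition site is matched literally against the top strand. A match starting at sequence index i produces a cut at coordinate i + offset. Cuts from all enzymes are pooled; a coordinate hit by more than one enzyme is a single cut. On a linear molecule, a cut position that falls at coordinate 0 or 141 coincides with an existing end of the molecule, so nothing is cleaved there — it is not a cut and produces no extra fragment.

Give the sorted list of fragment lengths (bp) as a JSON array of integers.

Site scan:
  KluX CGCAAAGT/2: at [1, 133] ⇒ [3, 135]
  UxaVI TTGAGG/2: at [29, 55, 82, 110] ⇒ [31, 57, 84, 112]
  JekIII AGCGT/2: at [11] ⇒ [13]
  GruI ATCCCG/4: at [22, 35, 90, 96] ⇒ [26, 39, 94, 100]
  XjeIII CCGGAT/0: at [61, 72, 103, 126] ⇒ [61, 72, 103, 126]

Pooled cuts: [3, 13, 26, 31, 39, 57, 61, 72, 84, 94, 100, 103, 112, 126, 135]

Fragment lengths:
  [0,3): 3 bp
  [3,13): 10 bp
  [13,26): 13 bp
  [26,31): 5 bp
  [31,39): 8 bp
  [39,57): 18 bp
  [57,61): 4 bp
  [61,72): 11 bp
  [72,84): 12 bp
  [84,94): 10 bp
  [94,100): 6 bp
  [100,103): 3 bp
  [103,112): 9 bp
  [112,126): 14 bp
  [126,135): 9 bp
  [135,141): 6 bp

[3,3,4,5,6,6,8,9,9,10,10,11,12,13,14,18]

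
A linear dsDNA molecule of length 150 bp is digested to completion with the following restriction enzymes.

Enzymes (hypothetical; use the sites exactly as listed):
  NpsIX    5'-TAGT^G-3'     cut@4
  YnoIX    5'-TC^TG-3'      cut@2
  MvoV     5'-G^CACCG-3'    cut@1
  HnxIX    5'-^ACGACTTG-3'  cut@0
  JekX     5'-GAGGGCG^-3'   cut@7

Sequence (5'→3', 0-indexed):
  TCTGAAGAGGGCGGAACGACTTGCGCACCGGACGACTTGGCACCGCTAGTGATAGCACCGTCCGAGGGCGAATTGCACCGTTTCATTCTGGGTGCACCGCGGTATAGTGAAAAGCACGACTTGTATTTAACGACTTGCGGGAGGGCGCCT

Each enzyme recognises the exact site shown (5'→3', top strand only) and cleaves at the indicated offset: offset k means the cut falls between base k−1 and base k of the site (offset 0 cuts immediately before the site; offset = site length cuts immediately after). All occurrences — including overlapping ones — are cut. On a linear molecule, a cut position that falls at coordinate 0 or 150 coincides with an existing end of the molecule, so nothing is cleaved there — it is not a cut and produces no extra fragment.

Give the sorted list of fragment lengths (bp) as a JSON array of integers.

[2,2,3,5,5,6,6,7,9,10,10,11,13,14,14,15,18]

Scan for sites:
  NpsIX (TAGTG, off=4): starts [46, 104] → cuts [50, 108]
  YnoIX (TCTG, off=2): starts [0, 86] → cuts [2, 88]
  MvoV (GCACCG, off=1): starts [24, 39, 54, 74, 93] → cuts [25, 40, 55, 75, 94]
  HnxIX (ACGACTTG, off=0): starts [15, 31, 115, 129] → cuts [15, 31, 115, 129]
  JekX (GAGGGCG, off=7): starts [6, 63, 140] → cuts [13, 70, 147]

Pooled cuts: [2, 13, 15, 25, 31, 40, 50, 55, 70, 75, 88, 94, 108, 115, 129, 147]

Fragment lengths:
  [0,2): 2 bp
  [2,13): 11 bp
  [13,15): 2 bp
  [15,25): 10 bp
  [25,31): 6 bp
  [31,40): 9 bp
  [40,50): 10 bp
  [50,55): 5 bp
  [55,70): 15 bp
  [70,75): 5 bp
  [75,88): 13 bp
  [88,94): 6 bp
  [94,108): 14 bp
  [108,115): 7 bp
  [115,129): 14 bp
  [129,147): 18 bp
  [147,150): 3 bp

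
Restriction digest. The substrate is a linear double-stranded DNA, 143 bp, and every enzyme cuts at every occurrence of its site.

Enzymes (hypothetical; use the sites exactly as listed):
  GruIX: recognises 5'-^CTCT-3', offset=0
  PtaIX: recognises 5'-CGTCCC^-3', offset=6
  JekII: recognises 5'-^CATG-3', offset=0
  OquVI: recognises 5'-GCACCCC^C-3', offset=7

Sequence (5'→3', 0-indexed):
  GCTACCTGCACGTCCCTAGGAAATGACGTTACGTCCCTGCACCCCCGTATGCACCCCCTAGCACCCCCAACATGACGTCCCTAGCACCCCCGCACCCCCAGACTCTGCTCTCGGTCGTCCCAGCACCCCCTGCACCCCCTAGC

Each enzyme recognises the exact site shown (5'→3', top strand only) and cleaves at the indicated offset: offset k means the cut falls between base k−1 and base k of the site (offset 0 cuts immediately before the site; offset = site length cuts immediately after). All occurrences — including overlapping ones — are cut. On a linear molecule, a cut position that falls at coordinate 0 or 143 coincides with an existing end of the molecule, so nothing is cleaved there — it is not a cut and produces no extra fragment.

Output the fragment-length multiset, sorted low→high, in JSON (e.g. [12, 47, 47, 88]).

[3,4,5,5,8,8,8,9,9,10,11,12,14,16,21]

Per-enzyme occurrences:
  GruIX CTCT/0: at [102, 107] ⇒ [102, 107]
  PtaIX CGTCCC/6: at [10, 31, 75, 115] ⇒ [16, 37, 81, 121]
  JekII CATG/0: at [70] ⇒ [70]
  OquVI GCACCCCC/7: at [38, 50, 60, 83, 91, 122, 131] ⇒ [45, 57, 67, 90, 98, 129, 138]

All cut coordinates (distinct, sorted): [16, 37, 45, 57, 67, 70, 81, 90, 98, 102, 107, 121, 129, 138]

Fragment lengths:
  [0,16): 16 bp
  [16,37): 21 bp
  [37,45): 8 bp
  [45,57): 12 bp
  [57,67): 10 bp
  [67,70): 3 bp
  [70,81): 11 bp
  [81,90): 9 bp
  [90,98): 8 bp
  [98,102): 4 bp
  [102,107): 5 bp
  [107,121): 14 bp
  [121,129): 8 bp
  [129,138): 9 bp
  [138,143): 5 bp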